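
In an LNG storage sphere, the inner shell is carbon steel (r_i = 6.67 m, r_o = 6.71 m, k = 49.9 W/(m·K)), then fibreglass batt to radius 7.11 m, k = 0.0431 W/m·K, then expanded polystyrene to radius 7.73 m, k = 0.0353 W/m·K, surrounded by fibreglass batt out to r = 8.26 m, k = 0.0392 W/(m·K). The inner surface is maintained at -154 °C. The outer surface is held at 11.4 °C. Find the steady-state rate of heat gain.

Q = 2.86 kW

Series thermal resistances, inner to outer:
  R_carbon steel = (1/6.67 − 1/6.71)/(4πk) = 8.937×10^-4/(4π·49.9) = 1.425×10^-6 K/W
  R_fibreglass batt = (1/6.71 − 1/7.11)/(4πk) = 0.008384/(4π·0.0431) = 0.01548 K/W
  R_expanded polystyrene = (1/7.11 − 1/7.73)/(4πk) = 0.01128/(4π·0.0353) = 0.02543 K/W
  R_fibreglass batt = (1/7.73 − 1/8.26)/(4πk) = 0.008301/(4π·0.0392) = 0.01685 K/W
ΣR = 1.425×10^-6 + 0.01548 + 0.02543 + 0.01685 = 0.05776 K/W
Q = ΔT/ΣR = (-154 °C − 11.4 °C)/0.05776 = -2860 W
(Negative Q ⇒ heat flows inward; heat gain = 2860 W.)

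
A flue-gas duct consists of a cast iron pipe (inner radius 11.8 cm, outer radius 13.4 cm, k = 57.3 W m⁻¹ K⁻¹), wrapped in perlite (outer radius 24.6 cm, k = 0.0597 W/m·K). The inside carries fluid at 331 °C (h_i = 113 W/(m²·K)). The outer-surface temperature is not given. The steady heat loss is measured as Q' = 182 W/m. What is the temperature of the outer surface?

T_out = 34.0 °C

Sum the resistances:
  R'_conv,in = 1/(2πr h) = 1/(2π·0.118·113) = 0.01194 m·K/W
  R'_cast iron = ln(0.134/0.118)/(2πk) = 0.1272/(2π·57.3) = 3.532×10^-4 m·K/W
  R'_perlite = ln(0.246/0.134)/(2πk) = 0.6075/(2π·0.0597) = 1.620 m·K/W
ΣR = 1.632 m·K/W
ΔT = Q'·ΣR = 182 × 1.632 = 297.0 K
Heat flows outward, so T_out = T_in − ΔT = 331 − 297.0 = 34.0 °C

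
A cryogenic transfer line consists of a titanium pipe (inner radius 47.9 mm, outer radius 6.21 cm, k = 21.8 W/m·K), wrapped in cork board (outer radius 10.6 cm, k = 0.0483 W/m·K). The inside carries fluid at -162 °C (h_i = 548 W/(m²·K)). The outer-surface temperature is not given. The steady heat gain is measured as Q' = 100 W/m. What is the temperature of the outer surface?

Sum the resistances:
  R'_conv,in = 1/(2πr h) = 1/(2π·0.0479·548) = 0.006063 m·K/W
  R'_titanium = ln(0.0621/0.0479)/(2πk) = 0.2596/(2π·21.8) = 0.001895 m·K/W
  R'_cork board = ln(0.106/0.0621)/(2πk) = 0.5347/(2π·0.0483) = 1.762 m·K/W
ΣR = 1.770 m·K/W
ΔT = Q'·ΣR = 100 × 1.770 = 177.0 K
Heat flows inward, so T_out = T_in + ΔT = -162 + 177.0 = 15.0 °C

T_out = 15.0 °C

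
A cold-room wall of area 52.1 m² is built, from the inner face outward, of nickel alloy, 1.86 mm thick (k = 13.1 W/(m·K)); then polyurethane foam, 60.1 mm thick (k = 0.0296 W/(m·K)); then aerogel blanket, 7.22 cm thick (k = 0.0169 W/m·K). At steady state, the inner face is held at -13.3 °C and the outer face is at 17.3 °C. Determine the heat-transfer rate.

Q = 253 W

Treat each layer as a resistance in series:
  R_nickel alloy = L/(kA) = 0.00186/(13.1·52.1) = 2.725×10^-6 K/W
  R_polyurethane foam = L/(kA) = 0.0601/(0.0296·52.1) = 0.03897 K/W
  R_aerogel blanket = L/(kA) = 0.0722/(0.0169·52.1) = 0.08200 K/W
ΣR = 2.725×10^-6 + 0.03897 + 0.08200 = 0.1210 K/W
Q = ΔT/ΣR = (-13.3 °C − 17.3 °C)/0.1210 = -253 W
(Negative Q ⇒ heat flows inward; heat gain = 253 W.)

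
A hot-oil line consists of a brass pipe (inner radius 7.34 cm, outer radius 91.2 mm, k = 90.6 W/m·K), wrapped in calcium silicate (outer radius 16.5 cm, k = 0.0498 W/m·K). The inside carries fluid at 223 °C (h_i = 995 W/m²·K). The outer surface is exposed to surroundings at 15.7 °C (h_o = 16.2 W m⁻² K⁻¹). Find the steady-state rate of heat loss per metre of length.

Treat each layer as a resistance in series:
  R'_conv,in = 1/(2πr h) = 1/(2π·0.0734·995) = 0.002179 m·K/W
  R'_brass = ln(0.0912/0.0734)/(2πk) = 0.2171/(2π·90.6) = 3.814×10^-4 m·K/W
  R'_calcium silicate = ln(0.165/0.0912)/(2πk) = 0.5929/(2π·0.0498) = 1.895 m·K/W
  R'_conv,out = 1/(2πr h) = 1/(2π·0.165·16.2) = 0.05954 m·K/W
ΣR = 0.002179 + 3.814×10^-4 + 1.895 + 0.05954 = 1.957 m·K/W
Q' = ΔT/ΣR = (223 °C − 15.7 °C)/1.957 = 106 W/m

Q' = 106 W/m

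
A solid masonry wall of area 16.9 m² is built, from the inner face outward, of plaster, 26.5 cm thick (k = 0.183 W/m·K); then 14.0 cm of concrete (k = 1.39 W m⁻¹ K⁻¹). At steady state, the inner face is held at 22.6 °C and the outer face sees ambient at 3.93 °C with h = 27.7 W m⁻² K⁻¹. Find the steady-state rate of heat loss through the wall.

Treat each layer as a resistance in series:
  R_plaster = L/(kA) = 0.265/(0.183·16.9) = 0.08569 K/W
  R_concrete = L/(kA) = 0.140/(1.39·16.9) = 0.005960 K/W
  R_conv,out = 1/(hA) = 1/(27.7·16.9) = 0.002136 K/W
ΣR = 0.08569 + 0.005960 + 0.002136 = 0.09379 K/W
Q = ΔT/ΣR = (22.6 °C − 3.93 °C)/0.09379 = 199 W

Q = 199 W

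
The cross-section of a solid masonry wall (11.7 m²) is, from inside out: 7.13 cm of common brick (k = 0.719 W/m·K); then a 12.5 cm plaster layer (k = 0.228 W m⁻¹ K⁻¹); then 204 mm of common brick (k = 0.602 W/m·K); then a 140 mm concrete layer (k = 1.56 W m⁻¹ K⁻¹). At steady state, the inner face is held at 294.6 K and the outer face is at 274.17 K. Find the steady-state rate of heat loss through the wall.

Q = 222 W

Series thermal resistances, inner to outer:
  R_common brick = L/(kA) = 0.0713/(0.719·11.7) = 0.008476 K/W
  R_plaster = L/(kA) = 0.125/(0.228·11.7) = 0.04686 K/W
  R_common brick = L/(kA) = 0.204/(0.602·11.7) = 0.02896 K/W
  R_concrete = L/(kA) = 0.140/(1.56·11.7) = 0.007670 K/W
ΣR = 0.008476 + 0.04686 + 0.02896 + 0.007670 = 0.09197 K/W
Q = ΔT/ΣR = (294.6 K − 274.17 K)/0.09197 = 222 W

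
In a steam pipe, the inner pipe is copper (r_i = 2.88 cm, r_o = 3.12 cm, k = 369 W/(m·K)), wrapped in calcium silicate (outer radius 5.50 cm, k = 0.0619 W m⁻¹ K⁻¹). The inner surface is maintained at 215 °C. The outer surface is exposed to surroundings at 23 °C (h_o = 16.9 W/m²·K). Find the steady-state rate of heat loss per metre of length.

Q' = 118 W/m

Resistance network (inner→outer):
  R'_copper = ln(0.0312/0.0288)/(2πk) = 0.08004/(2π·369) = 3.452×10^-5 m·K/W
  R'_calcium silicate = ln(0.0550/0.0312)/(2πk) = 0.5669/(2π·0.0619) = 1.458 m·K/W
  R'_conv,out = 1/(2πr h) = 1/(2π·0.0550·16.9) = 0.1712 m·K/W
ΣR = 3.452×10^-5 + 1.458 + 0.1712 = 1.629 m·K/W
Q' = ΔT/ΣR = (215 °C − 23 °C)/1.629 = 118 W/m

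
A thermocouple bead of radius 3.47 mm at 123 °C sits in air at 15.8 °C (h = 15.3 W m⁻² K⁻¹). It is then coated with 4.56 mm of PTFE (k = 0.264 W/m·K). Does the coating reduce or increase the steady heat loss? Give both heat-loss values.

increases: 0.248 → 0.825 W

Critical radius for a sphere: r_cr = 2k/h = 0.0345 m = 3.45 cm.
Outer radius after coating: r₂ = 0.00347 + 0.00456 = 0.00803 m.
Since r₁ < r_cr and r₂ ≤ r_cr, the coating moves toward the maximum at r_cr — heat loss rises.
Bare: R = 1/(4πr₁²h) = 432.0 K/W; Q = 107.2/432.0 = 0.248 W.
Coated: R = R_cond + R_conv = 130.0 K/W; Q = 107.2/130.0 = 0.825 W.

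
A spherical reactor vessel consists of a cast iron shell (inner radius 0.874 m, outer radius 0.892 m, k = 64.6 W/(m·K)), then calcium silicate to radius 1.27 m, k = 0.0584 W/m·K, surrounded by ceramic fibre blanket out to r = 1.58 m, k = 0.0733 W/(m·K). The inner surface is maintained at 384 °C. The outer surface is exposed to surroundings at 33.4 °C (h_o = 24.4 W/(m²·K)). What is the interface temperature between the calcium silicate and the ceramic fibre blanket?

Series thermal resistances, inner to outer:
  R_cast iron = (1/0.874 − 1/0.892)/(4πk) = 0.02309/(4π·64.6) = 2.844×10^-5 K/W
  R_calcium silicate = (1/0.892 − 1/1.27)/(4πk) = 0.3337/(4π·0.0584) = 0.4547 K/W
  R_ceramic fibre blanket = (1/1.27 − 1/1.58)/(4πk) = 0.1545/(4π·0.0733) = 0.1677 K/W
  R_conv,out = 1/(4πr²h) = 1/(4π·1.58²·24.4) = 0.001306 K/W
ΣR = 2.844×10^-5 + 0.4547 + 0.1677 + 0.001306 = 0.6237 K/W
Q = ΔT/ΣR = (384 °C − 33.4 °C)/0.6237 = 562.1 W
From the inner boundary to the calcium silicate/ceramic fibre blanket interface, ΣR_partial = 0.4547 K/W.
T_interface = T_in − Q·ΣR_partial = 384 °C − (562.1)(0.4547) = 128 °C

T = 128 °C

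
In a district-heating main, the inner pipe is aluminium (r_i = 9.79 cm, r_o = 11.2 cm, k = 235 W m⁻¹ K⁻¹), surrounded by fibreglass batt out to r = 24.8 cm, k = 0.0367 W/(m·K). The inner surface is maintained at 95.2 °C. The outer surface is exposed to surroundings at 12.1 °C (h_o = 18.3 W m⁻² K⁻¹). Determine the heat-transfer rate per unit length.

Q' = 23.9 W/m

Series thermal resistances, inner to outer:
  R'_aluminium = ln(0.112/0.0979)/(2πk) = 0.1346/(2π·235) = 9.113×10^-5 m·K/W
  R'_fibreglass batt = ln(0.248/0.112)/(2πk) = 0.7949/(2π·0.0367) = 3.447 m·K/W
  R'_conv,out = 1/(2πr h) = 1/(2π·0.248·18.3) = 0.03507 m·K/W
ΣR = 9.113×10^-5 + 3.447 + 0.03507 = 3.482 m·K/W
Q' = ΔT/ΣR = (95.2 °C − 12.1 °C)/3.482 = 23.9 W/m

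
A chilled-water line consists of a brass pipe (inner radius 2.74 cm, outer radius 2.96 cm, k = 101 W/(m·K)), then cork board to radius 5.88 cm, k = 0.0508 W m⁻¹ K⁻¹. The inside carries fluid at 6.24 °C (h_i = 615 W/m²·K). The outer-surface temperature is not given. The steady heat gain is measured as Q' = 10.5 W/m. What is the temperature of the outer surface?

T_out = 28.9 °C

Sum the resistances:
  R'_conv,in = 1/(2πr h) = 1/(2π·0.0274·615) = 0.009445 m·K/W
  R'_brass = ln(0.0296/0.0274)/(2πk) = 0.07723/(2π·101) = 1.217×10^-4 m·K/W
  R'_cork board = ln(0.0588/0.0296)/(2πk) = 0.6864/(2π·0.0508) = 2.150 m·K/W
ΣR = 2.160 m·K/W
ΔT = Q'·ΣR = 10.5 × 2.160 = 22.68 K
Heat flows inward, so T_out = T_in + ΔT = 6.24 + 22.68 = 28.9 °C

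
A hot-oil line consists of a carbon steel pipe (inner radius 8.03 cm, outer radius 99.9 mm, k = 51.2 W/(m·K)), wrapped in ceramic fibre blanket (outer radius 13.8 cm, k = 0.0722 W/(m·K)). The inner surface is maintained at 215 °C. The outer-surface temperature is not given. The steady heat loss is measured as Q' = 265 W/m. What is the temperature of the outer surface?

T_out = 26.1 °C

Sum the resistances:
  R'_carbon steel = ln(0.0999/0.0803)/(2πk) = 0.2184/(2π·51.2) = 6.789×10^-4 m·K/W
  R'_ceramic fibre blanket = ln(0.138/0.0999)/(2πk) = 0.3231/(2π·0.0722) = 0.7122 m·K/W
ΣR = 0.7129 m·K/W
ΔT = Q'·ΣR = 265 × 0.7129 = 188.9 K
Heat flows outward, so T_out = T_in − ΔT = 215 − 188.9 = 26.1 °C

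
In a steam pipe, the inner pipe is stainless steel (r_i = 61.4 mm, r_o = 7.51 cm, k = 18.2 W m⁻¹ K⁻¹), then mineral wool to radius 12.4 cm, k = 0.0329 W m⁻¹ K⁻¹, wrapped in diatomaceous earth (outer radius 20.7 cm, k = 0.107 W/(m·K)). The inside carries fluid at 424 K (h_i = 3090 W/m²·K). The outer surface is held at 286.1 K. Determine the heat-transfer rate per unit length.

Q' = 43.2 W/m

Series thermal resistances, inner to outer:
  R'_conv,in = 1/(2πr h) = 1/(2π·0.0614·3090) = 8.389×10^-4 m·K/W
  R'_stainless steel = ln(0.0751/0.0614)/(2πk) = 0.2014/(2π·18.2) = 0.001761 m·K/W
  R'_mineral wool = ln(0.124/0.0751)/(2πk) = 0.5015/(2π·0.0329) = 2.426 m·K/W
  R'_diatomaceous earth = ln(0.207/0.124)/(2πk) = 0.5124/(2π·0.107) = 0.7622 m·K/W
ΣR = 8.389×10^-4 + 0.001761 + 2.426 + 0.7622 = 3.191 m·K/W
Q' = ΔT/ΣR = (424 K − 286.1 K)/3.191 = 43.2 W/m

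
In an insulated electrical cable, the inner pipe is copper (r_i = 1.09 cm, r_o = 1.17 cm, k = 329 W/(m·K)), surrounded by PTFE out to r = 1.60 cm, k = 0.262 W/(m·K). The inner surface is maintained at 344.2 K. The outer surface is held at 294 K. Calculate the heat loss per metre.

Q' = 264 W/m

Resistance network (inner→outer):
  R'_copper = ln(0.0117/0.0109)/(2πk) = 0.07083/(2π·329) = 3.426×10^-5 m·K/W
  R'_PTFE = ln(0.0160/0.0117)/(2πk) = 0.3130/(2π·0.262) = 0.1901 m·K/W
ΣR = 3.426×10^-5 + 0.1901 = 0.1901 m·K/W
Q' = ΔT/ΣR = (344.2 K − 294 K)/0.1901 = 264 W/m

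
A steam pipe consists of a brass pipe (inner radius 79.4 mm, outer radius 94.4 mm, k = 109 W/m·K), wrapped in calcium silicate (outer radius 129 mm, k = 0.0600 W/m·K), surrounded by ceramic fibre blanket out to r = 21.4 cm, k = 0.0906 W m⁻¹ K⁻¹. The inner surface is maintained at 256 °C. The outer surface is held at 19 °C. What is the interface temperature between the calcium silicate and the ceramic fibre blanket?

T = 142 °C

Series thermal resistances, inner to outer:
  R'_brass = ln(0.0944/0.0794)/(2πk) = 0.1730/(2π·109) = 2.527×10^-4 m·K/W
  R'_calcium silicate = ln(0.129/0.0944)/(2πk) = 0.3123/(2π·0.0600) = 0.8283 m·K/W
  R'_ceramic fibre blanket = ln(0.214/0.129)/(2πk) = 0.5062/(2π·0.0906) = 0.8892 m·K/W
ΣR = 2.527×10^-4 + 0.8283 + 0.8892 = 1.718 m·K/W
Q' = ΔT/ΣR = (256 °C − 19 °C)/1.718 = 138.0 W/m
From the inner boundary to the calcium silicate/ceramic fibre blanket interface, ΣR_partial = 0.8286 m·K/W.
T_interface = T_in − Q'·ΣR_partial = 256 °C − (138.0)(0.8286) = 142 °C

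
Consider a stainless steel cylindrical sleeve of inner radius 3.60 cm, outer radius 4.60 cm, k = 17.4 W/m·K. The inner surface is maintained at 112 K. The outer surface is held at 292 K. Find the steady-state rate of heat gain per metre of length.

Q' = 80.3 kW/m

Q' = 2πk·ΔT/ln(r₂/r₁) = 2π × 17.4 × 180 / ln(0.0460/0.0360) = 80300 W/m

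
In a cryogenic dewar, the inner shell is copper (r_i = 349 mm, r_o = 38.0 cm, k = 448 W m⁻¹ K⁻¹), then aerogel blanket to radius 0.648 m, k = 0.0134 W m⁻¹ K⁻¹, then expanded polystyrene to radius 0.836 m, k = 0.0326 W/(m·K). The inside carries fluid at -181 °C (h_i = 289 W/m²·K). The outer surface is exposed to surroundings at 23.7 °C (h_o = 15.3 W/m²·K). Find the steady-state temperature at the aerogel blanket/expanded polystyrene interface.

T = -0.2 °C

Series thermal resistances, inner to outer:
  R_conv,in = 1/(4πr²h) = 1/(4π·0.349²·289) = 0.002261 K/W
  R_copper = (1/0.349 − 1/0.380)/(4πk) = 0.2338/(4π·448) = 4.152×10^-5 K/W
  R_aerogel blanket = (1/0.380 − 1/0.648)/(4πk) = 1.088/(4π·0.0134) = 6.463 K/W
  R_expanded polystyrene = (1/0.648 − 1/0.836)/(4πk) = 0.3470/(4π·0.0326) = 0.8471 K/W
  R_conv,out = 1/(4πr²h) = 1/(4π·0.836²·15.3) = 0.007442 K/W
ΣR = 0.002261 + 4.152×10^-5 + 6.463 + 0.8471 + 0.007442 = 7.320 K/W
Q = ΔT/ΣR = (-181 °C − 23.7 °C)/7.320 = -27.96 W
From the inner boundary to the aerogel blanket/expanded polystyrene interface, ΣR_partial = 6.465 K/W.
T_interface = T_in − Q·ΣR_partial = -181 °C − (-27.96)(6.465) = -0.2 °C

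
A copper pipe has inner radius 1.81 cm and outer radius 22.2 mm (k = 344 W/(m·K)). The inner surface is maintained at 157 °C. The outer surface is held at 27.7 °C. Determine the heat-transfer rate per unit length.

Q' = 1370 kW/m

Q' = 2πk·ΔT/ln(r₂/r₁) = 2π × 344 × 129.3 / ln(0.0222/0.0181) = 1.37×10^6 W/m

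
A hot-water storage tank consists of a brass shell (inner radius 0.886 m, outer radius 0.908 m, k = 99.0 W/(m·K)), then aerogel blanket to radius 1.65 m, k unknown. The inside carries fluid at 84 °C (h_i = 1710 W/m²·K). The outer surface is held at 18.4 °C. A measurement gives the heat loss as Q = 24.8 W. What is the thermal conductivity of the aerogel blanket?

k = 0.0149 W/m·K

ΣR = ΔT/Q = |84 − 18.4|/24.8 = 2.645 K/W
Known resistances:
  R_conv,in = 1/(4πr²h) = 1/(4π·0.886²·1710) = 5.928×10^-5 K/W
  R_brass = (1/0.886 − 1/0.908)/(4πk) = 0.02735/(4π·99.0) = 2.198×10^-5 K/W
R_aerogel blanket = ΣR − ΣR_known = 2.645 − 8.126×10^-5 = 2.645 K/W
(1/r₁−1/r₂)/(4πk) = 2.645 ⇒ k = 0.4953/(4π·2.645) = 0.0149 W/m·K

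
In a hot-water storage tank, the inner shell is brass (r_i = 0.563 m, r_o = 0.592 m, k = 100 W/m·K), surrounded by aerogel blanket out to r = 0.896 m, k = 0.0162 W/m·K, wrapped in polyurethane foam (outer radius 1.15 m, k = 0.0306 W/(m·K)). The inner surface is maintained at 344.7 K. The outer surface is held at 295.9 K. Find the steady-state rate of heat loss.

Treat each layer as a resistance in series:
  R_brass = (1/0.563 − 1/0.592)/(4πk) = 0.08701/(4π·100) = 6.924×10^-5 K/W
  R_aerogel blanket = (1/0.592 − 1/0.896)/(4πk) = 0.5731/(4π·0.0162) = 2.815 K/W
  R_polyurethane foam = (1/0.896 − 1/1.15)/(4πk) = 0.2465/(4π·0.0306) = 0.6411 K/W
ΣR = 6.924×10^-5 + 2.815 + 0.6411 = 3.456 K/W
Q = ΔT/ΣR = (344.7 K − 295.9 K)/3.456 = 14.1 W

Q = 14.1 W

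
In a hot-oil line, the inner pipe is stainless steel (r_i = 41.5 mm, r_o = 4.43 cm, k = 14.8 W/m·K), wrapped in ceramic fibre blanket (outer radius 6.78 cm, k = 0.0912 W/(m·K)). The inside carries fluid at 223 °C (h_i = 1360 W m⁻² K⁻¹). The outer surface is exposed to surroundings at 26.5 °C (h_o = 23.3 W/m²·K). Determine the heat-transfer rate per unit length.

Resistance network (inner→outer):
  R'_conv,in = 1/(2πr h) = 1/(2π·0.0415·1360) = 0.002820 m·K/W
  R'_stainless steel = ln(0.0443/0.0415)/(2πk) = 0.06529/(2π·14.8) = 7.021×10^-4 m·K/W
  R'_ceramic fibre blanket = ln(0.0678/0.0443)/(2πk) = 0.4256/(2π·0.0912) = 0.7427 m·K/W
  R'_conv,out = 1/(2πr h) = 1/(2π·0.0678·23.3) = 0.1007 m·K/W
ΣR = 0.002820 + 7.021×10^-4 + 0.7427 + 0.1007 = 0.8469 m·K/W
Q' = ΔT/ΣR = (223 °C − 26.5 °C)/0.8469 = 232 W/m

Q' = 232 W/m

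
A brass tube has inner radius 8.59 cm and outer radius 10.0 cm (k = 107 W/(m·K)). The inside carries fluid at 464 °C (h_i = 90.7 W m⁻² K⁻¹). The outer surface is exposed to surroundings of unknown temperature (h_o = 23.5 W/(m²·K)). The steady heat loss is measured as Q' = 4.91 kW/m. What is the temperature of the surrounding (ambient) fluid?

T_out = 30.1 °C

Series resistances:
  R'_conv,in = 1/(2πr h) = 1/(2π·0.0859·90.7) = 0.02043 m·K/W
  R'_brass = ln(0.100/0.0859)/(2πk) = 0.1520/(2π·107) = 2.261×10^-4 m·K/W
  R'_conv,out = 1/(2πr h) = 1/(2π·0.100·23.5) = 0.06773 m·K/W
ΣR = 0.08838 m·K/W
ΔT = Q'·ΣR = 4910 × 0.08838 = 433.9 K
Heat flows outward, so T_out = T_in − ΔT = 464 − 433.9 = 30.1 °C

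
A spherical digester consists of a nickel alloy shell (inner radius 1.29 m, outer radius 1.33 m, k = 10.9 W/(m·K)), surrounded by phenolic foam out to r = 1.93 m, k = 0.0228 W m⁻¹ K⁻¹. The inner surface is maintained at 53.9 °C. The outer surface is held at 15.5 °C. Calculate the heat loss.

Resistance network (inner→outer):
  R_nickel alloy = (1/1.29 − 1/1.33)/(4πk) = 0.02331/(4π·10.9) = 1.702×10^-4 K/W
  R_phenolic foam = (1/1.33 − 1/1.93)/(4πk) = 0.2337/(4π·0.0228) = 0.8158 K/W
ΣR = 1.702×10^-4 + 0.8158 = 0.8160 K/W
Q = ΔT/ΣR = (53.9 °C − 15.5 °C)/0.8160 = 47.1 W

Q = 47.1 W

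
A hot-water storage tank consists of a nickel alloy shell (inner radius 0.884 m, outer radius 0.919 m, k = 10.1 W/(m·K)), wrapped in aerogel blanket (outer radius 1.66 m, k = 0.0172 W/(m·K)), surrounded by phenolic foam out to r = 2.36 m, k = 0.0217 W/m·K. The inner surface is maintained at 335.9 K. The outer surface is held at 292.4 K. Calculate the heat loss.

Q = 15.0 W

Series thermal resistances, inner to outer:
  R_nickel alloy = (1/0.884 − 1/0.919)/(4πk) = 0.04308/(4π·10.1) = 3.394×10^-4 K/W
  R_aerogel blanket = (1/0.919 − 1/1.66)/(4πk) = 0.4857/(4π·0.0172) = 2.247 K/W
  R_phenolic foam = (1/1.66 − 1/2.36)/(4πk) = 0.1787/(4π·0.0217) = 0.6553 K/W
ΣR = 3.394×10^-4 + 2.247 + 0.6553 = 2.903 K/W
Q = ΔT/ΣR = (335.9 K − 292.4 K)/2.903 = 15.0 W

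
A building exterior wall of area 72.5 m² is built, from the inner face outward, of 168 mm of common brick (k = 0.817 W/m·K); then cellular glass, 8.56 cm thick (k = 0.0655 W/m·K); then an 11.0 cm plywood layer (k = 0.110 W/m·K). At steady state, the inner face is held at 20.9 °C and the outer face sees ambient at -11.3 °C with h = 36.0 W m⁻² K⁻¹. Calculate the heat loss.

Series thermal resistances, inner to outer:
  R_common brick = L/(kA) = 0.168/(0.817·72.5) = 0.002836 K/W
  R_cellular glass = L/(kA) = 0.0856/(0.0655·72.5) = 0.01803 K/W
  R_plywood = L/(kA) = 0.110/(0.110·72.5) = 0.01379 K/W
  R_conv,out = 1/(hA) = 1/(36.0·72.5) = 3.831×10^-4 K/W
ΣR = 0.002836 + 0.01803 + 0.01379 + 3.831×10^-4 = 0.03504 K/W
Q = ΔT/ΣR = (20.9 °C − -11.3 °C)/0.03504 = 919 W

Q = 919 W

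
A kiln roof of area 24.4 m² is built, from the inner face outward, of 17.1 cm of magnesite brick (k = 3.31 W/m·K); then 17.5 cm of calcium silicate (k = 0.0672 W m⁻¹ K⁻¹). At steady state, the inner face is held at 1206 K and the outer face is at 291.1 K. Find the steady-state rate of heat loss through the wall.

Treat each layer as a resistance in series:
  R_magnesite brick = L/(kA) = 0.171/(3.31·24.4) = 0.002117 K/W
  R_calcium silicate = L/(kA) = 0.175/(0.0672·24.4) = 0.1067 K/W
ΣR = 0.002117 + 0.1067 = 0.1088 K/W
Q = ΔT/ΣR = (1206 K − 291.1 K)/0.1088 = 8410 W

Q = 8.41 kW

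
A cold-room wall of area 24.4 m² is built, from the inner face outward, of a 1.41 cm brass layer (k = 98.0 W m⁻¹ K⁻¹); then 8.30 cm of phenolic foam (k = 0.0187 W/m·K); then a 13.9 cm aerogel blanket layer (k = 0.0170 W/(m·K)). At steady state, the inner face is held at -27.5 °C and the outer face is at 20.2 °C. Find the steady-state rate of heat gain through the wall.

Series thermal resistances, inner to outer:
  R_brass = L/(kA) = 0.0141/(98.0·24.4) = 5.897×10^-6 K/W
  R_phenolic foam = L/(kA) = 0.0830/(0.0187·24.4) = 0.1819 K/W
  R_aerogel blanket = L/(kA) = 0.139/(0.0170·24.4) = 0.3351 K/W
ΣR = 5.897×10^-6 + 0.1819 + 0.3351 = 0.5170 K/W
Q = ΔT/ΣR = (-27.5 °C − 20.2 °C)/0.5170 = -92.3 W
(Negative Q ⇒ heat flows inward; heat gain = 92.3 W.)

Q = 92.3 W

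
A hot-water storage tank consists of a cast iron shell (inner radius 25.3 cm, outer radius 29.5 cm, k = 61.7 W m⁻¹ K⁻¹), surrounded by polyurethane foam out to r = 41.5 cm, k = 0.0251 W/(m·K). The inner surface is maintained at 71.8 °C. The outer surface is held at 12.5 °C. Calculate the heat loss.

Series thermal resistances, inner to outer:
  R_cast iron = (1/0.253 − 1/0.295)/(4πk) = 0.5627/(4π·61.7) = 7.258×10^-4 K/W
  R_polyurethane foam = (1/0.295 − 1/0.415)/(4πk) = 0.9802/(4π·0.0251) = 3.108 K/W
ΣR = 7.258×10^-4 + 3.108 = 3.109 K/W
Q = ΔT/ΣR = (71.8 °C − 12.5 °C)/3.109 = 19.1 W

Q = 19.1 W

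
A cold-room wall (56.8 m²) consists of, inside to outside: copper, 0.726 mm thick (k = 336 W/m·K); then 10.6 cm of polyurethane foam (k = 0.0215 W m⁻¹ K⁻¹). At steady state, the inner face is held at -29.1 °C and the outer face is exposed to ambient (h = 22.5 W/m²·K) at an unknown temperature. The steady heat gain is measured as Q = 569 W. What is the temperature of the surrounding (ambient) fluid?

T_out = 20.7 °C

Series resistances:
  R_copper = L/(kA) = 7.26×10^-4/(336·56.8) = 3.804×10^-8 K/W
  R_polyurethane foam = L/(kA) = 0.106/(0.0215·56.8) = 0.08680 K/W
  R_conv,out = 1/(hA) = 1/(22.5·56.8) = 7.825×10^-4 K/W
ΣR = 0.08758 K/W
ΔT = Q·ΣR = 569 × 0.08758 = 49.83 K
Heat flows inward, so T_out = T_in + ΔT = -29.1 + 49.83 = 20.7 °C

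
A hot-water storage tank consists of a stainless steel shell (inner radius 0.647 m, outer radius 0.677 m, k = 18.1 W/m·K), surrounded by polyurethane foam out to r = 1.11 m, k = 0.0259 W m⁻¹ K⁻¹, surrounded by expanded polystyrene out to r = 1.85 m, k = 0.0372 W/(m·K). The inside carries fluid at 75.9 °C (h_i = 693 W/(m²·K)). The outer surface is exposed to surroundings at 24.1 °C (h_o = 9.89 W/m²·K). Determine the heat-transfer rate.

Q = 20.4 W

Treat each layer as a resistance in series:
  R_conv,in = 1/(4πr²h) = 1/(4π·0.647²·693) = 2.743×10^-4 K/W
  R_stainless steel = (1/0.647 − 1/0.677)/(4πk) = 0.06849/(4π·18.1) = 3.011×10^-4 K/W
  R_polyurethane foam = (1/0.677 − 1/1.11)/(4πk) = 0.5762/(4π·0.0259) = 1.770 K/W
  R_expanded polystyrene = (1/1.11 − 1/1.85)/(4πk) = 0.3604/(4π·0.0372) = 0.7709 K/W
  R_conv,out = 1/(4πr²h) = 1/(4π·1.85²·9.89) = 0.002351 K/W
ΣR = 2.743×10^-4 + 3.011×10^-4 + 1.770 + 0.7709 + 0.002351 = 2.544 K/W
Q = ΔT/ΣR = (75.9 °C − 24.1 °C)/2.544 = 20.4 W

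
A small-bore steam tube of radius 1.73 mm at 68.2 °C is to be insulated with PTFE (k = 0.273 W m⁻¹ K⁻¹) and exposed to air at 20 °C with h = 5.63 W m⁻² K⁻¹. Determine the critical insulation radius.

For a cylinder, r_cr = k_ins/h = 0.273/5.63 = 0.0485 m = 4.85 cm

r_cr = 4.85 cm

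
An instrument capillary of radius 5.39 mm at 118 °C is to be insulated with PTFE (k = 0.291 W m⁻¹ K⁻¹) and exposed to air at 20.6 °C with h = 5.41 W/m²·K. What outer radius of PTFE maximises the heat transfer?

r_cr = 5.38 cm

For a cylinder, r_cr = k_ins/h = 0.291/5.41 = 0.0538 m = 5.38 cm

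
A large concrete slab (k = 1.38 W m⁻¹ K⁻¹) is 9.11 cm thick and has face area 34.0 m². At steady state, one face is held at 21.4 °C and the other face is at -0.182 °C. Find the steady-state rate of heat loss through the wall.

Q = 11100 W

Q = kA·ΔT/L = 1.38 × 34.0 × |21.4 °C − -0.182 °C| / 0.0911 = 11100 W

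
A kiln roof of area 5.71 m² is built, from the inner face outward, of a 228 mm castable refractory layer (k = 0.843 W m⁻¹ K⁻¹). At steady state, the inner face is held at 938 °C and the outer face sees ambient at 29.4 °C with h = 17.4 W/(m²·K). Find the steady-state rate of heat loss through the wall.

Q = 15.8 kW

Series thermal resistances, inner to outer:
  R_castable refractory = L/(kA) = 0.228/(0.843·5.71) = 0.04737 K/W
  R_conv,out = 1/(hA) = 1/(17.4·5.71) = 0.01007 K/W
ΣR = 0.04737 + 0.01007 = 0.05744 K/W
Q = ΔT/ΣR = (938 °C − 29.4 °C)/0.05744 = 15800 W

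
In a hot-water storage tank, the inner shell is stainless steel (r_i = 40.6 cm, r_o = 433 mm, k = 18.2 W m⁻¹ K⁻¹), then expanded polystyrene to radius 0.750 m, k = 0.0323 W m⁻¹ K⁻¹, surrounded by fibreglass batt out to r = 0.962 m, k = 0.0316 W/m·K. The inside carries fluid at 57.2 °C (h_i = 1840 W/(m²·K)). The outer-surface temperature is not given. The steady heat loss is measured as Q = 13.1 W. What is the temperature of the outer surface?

T_out = 16.0 °C

Series resistances:
  R_conv,in = 1/(4πr²h) = 1/(4π·0.406²·1840) = 2.624×10^-4 K/W
  R_stainless steel = (1/0.406 − 1/0.433)/(4πk) = 0.1536/(4π·18.2) = 6.715×10^-4 K/W
  R_expanded polystyrene = (1/0.433 − 1/0.750)/(4πk) = 0.9761/(4π·0.0323) = 2.405 K/W
  R_fibreglass batt = (1/0.750 − 1/0.962)/(4πk) = 0.2938/(4π·0.0316) = 0.7400 K/W
ΣR = 3.146 K/W
ΔT = Q·ΣR = 13.1 × 3.146 = 41.21 K
Heat flows outward, so T_out = T_in − ΔT = 57.2 − 41.21 = 16.0 °C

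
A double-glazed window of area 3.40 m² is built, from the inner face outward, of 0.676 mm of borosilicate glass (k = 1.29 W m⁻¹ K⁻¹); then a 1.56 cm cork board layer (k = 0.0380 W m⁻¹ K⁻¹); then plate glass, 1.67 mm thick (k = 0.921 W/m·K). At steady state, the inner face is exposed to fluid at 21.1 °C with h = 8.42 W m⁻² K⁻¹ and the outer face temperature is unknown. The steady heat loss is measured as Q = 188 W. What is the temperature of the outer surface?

Series resistances:
  R_conv,in = 1/(hA) = 1/(8.42·3.40) = 0.03493 K/W
  R_borosilicate glass = L/(kA) = 6.76×10^-4/(1.29·3.40) = 1.541×10^-4 K/W
  R_cork board = L/(kA) = 0.0156/(0.0380·3.40) = 0.1207 K/W
  R_plate glass = L/(kA) = 0.00167/(0.921·3.40) = 5.333×10^-4 K/W
ΣR = 0.1564 K/W
ΔT = Q·ΣR = 188 × 0.1564 = 29.40 K
Heat flows outward, so T_out = T_in − ΔT = 21.1 − 29.40 = -8.30 °C

T_out = -8.30 °C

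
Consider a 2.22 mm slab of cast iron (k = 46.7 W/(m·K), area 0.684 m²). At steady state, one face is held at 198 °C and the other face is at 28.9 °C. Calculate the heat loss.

Q = kA·ΔT/L = 46.7 × 0.684 × |198 °C − 28.9 °C| / 0.00222 = 2.43×10^6 W

Q = 2430 kW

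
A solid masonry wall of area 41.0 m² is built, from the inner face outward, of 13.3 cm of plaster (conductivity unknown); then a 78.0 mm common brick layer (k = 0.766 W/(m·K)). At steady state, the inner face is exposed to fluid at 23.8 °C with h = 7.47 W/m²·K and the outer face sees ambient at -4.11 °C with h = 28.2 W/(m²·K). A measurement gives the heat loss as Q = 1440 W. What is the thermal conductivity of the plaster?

k = 0.254 W/m·K

ΣR = ΔT/Q = |23.8 − -4.11|/1440 = 0.01938 K/W
Known resistances:
  R_conv,in = 1/(hA) = 1/(7.47·41.0) = 0.003265 K/W
  R_common brick = L/(kA) = 0.0780/(0.766·41.0) = 0.002484 K/W
  R_conv,out = 1/(hA) = 1/(28.2·41.0) = 8.649×10^-4 K/W
R_plaster = ΣR − ΣR_known = 0.01938 − 0.006614 = 0.01277 K/W
L/(kA) = 0.01277 ⇒ k = 0.133/(0.01277·41.0) = 0.254 W/m·K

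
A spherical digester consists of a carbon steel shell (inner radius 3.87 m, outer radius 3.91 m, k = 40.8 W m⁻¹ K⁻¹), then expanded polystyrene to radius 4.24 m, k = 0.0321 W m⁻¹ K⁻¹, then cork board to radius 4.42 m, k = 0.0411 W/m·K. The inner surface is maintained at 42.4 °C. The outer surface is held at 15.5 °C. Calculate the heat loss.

Q = 396 W

Resistance network (inner→outer):
  R_carbon steel = (1/3.87 − 1/3.91)/(4πk) = 0.002643/(4π·40.8) = 5.156×10^-6 K/W
  R_expanded polystyrene = (1/3.91 − 1/4.24)/(4πk) = 0.01991/(4π·0.0321) = 0.04935 K/W
  R_cork board = (1/4.24 − 1/4.42)/(4πk) = 0.009605/(4π·0.0411) = 0.01860 K/W
ΣR = 5.156×10^-6 + 0.04935 + 0.01860 = 0.06796 K/W
Q = ΔT/ΣR = (42.4 °C − 15.5 °C)/0.06796 = 396 W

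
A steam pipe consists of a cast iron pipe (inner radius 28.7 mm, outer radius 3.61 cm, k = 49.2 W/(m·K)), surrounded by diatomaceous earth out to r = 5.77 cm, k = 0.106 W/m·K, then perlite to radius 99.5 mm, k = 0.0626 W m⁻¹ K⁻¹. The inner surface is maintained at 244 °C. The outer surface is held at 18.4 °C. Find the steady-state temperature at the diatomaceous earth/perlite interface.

Treat each layer as a resistance in series:
  R'_cast iron = ln(0.0361/0.0287)/(2πk) = 0.2294/(2π·49.2) = 7.421×10^-4 m·K/W
  R'_diatomaceous earth = ln(0.0577/0.0361)/(2πk) = 0.4690/(2π·0.106) = 0.7041 m·K/W
  R'_perlite = ln(0.0995/0.0577)/(2πk) = 0.5449/(2π·0.0626) = 1.385 m·K/W
ΣR = 7.421×10^-4 + 0.7041 + 1.385 = 2.090 m·K/W
Q' = ΔT/ΣR = (244 °C − 18.4 °C)/2.090 = 107.9 W/m
From the inner boundary to the diatomaceous earth/perlite interface, ΣR_partial = 0.7048 m·K/W.
T_interface = T_in − Q'·ΣR_partial = 244 °C − (107.9)(0.7048) = 168 °C

T = 168 °C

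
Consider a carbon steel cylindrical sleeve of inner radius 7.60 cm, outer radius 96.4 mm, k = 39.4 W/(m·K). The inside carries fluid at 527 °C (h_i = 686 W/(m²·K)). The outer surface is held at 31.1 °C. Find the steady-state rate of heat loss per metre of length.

Q' = 1.24×10^5 W/m

Resistance network (inner→outer):
  R'_conv,in = 1/(2πr h) = 1/(2π·0.0760·686) = 0.003053 m·K/W
  R'_carbon steel = ln(0.0964/0.0760)/(2πk) = 0.2378/(2π·39.4) = 9.605×10^-4 m·K/W
ΣR = 0.003053 + 9.605×10^-4 = 0.004013 m·K/W
Q' = ΔT/ΣR = (527 °C − 31.1 °C)/0.004013 = 1.24×10^5 W/m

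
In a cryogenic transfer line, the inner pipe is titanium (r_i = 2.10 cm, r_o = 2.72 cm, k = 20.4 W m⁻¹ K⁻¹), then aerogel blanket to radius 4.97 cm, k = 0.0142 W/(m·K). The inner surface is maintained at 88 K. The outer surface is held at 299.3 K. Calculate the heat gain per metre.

Resistance network (inner→outer):
  R'_titanium = ln(0.0272/0.0210)/(2πk) = 0.2587/(2π·20.4) = 0.002018 m·K/W
  R'_aerogel blanket = ln(0.0497/0.0272)/(2πk) = 0.6028/(2π·0.0142) = 6.756 m·K/W
ΣR = 0.002018 + 6.756 = 6.758 m·K/W
Q' = ΔT/ΣR = (88 K − 299.3 K)/6.758 = -31.3 W/m
(Negative Q' ⇒ heat flows inward; heat gain = 31.3 W/m.)

Q' = 31.3 W/m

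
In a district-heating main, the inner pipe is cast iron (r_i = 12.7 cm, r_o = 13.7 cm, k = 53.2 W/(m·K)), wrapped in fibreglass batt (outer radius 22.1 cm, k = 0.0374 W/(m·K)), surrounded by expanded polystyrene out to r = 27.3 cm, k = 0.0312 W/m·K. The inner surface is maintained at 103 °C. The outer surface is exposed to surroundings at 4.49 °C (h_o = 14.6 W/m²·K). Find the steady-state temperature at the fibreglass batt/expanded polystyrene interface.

Resistance network (inner→outer):
  R'_cast iron = ln(0.137/0.127)/(2πk) = 0.07579/(2π·53.2) = 2.267×10^-4 m·K/W
  R'_fibreglass batt = ln(0.221/0.137)/(2πk) = 0.4782/(2π·0.0374) = 2.035 m·K/W
  R'_expanded polystyrene = ln(0.273/0.221)/(2πk) = 0.2113/(2π·0.0312) = 1.078 m·K/W
  R'_conv,out = 1/(2πr h) = 1/(2π·0.273·14.6) = 0.03993 m·K/W
ΣR = 2.267×10^-4 + 2.035 + 1.078 + 0.03993 = 3.153 m·K/W
Q' = ΔT/ΣR = (103 °C − 4.49 °C)/3.153 = 31.24 W/m
From the inner boundary to the fibreglass batt/expanded polystyrene interface, ΣR_partial = 2.035 m·K/W.
T_interface = T_in − Q'·ΣR_partial = 103 °C − (31.24)(2.035) = 39.4 °C

T = 39.4 °C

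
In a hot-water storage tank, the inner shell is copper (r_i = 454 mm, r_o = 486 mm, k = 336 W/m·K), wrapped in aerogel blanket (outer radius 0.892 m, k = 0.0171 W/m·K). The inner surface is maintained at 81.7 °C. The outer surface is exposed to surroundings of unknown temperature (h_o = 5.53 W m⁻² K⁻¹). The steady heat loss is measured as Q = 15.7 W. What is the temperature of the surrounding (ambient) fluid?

T_out = 13.0 °C

Series resistances:
  R_copper = (1/0.454 − 1/0.486)/(4πk) = 0.1450/(4π·336) = 3.435×10^-5 K/W
  R_aerogel blanket = (1/0.486 − 1/0.892)/(4πk) = 0.9365/(4π·0.0171) = 4.358 K/W
  R_conv,out = 1/(4πr²h) = 1/(4π·0.892²·5.53) = 0.01809 K/W
ΣR = 4.376 K/W
ΔT = Q·ΣR = 15.7 × 4.376 = 68.70 K
Heat flows outward, so T_out = T_in − ΔT = 81.7 − 68.70 = 13.0 °C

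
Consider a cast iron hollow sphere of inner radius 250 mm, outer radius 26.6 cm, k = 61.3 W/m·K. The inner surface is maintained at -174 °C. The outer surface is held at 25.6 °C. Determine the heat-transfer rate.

Q = 4πk·ΔT/(1/r₁ − 1/r₂) = 4π × 61.3 × 199.6 / (1/0.250 − 1/0.266) = 6.39×10^5 W

Q = 639 kW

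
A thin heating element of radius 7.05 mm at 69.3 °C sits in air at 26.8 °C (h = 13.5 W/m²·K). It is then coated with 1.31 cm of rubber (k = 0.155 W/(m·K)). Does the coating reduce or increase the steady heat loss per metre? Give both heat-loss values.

Critical radius for a cylinder: r_cr = k/h = 0.0115 m = 1.15 cm.
Outer radius after coating: r₂ = 0.00705 + 0.0131 = 0.02015 m.
r₁ < r_cr < r₂: heat loss rises to a maximum at r_cr then falls. Whether the coating helps depends on whether Q(r₂) has dropped back below Q(r₁).
Bare: R = 1/(2πr₁h) = 1.672 m·K/W; Q = 42.5/1.672 = 25.4 W/m.
Coated: R = R_cond + R_conv = 1.663 m·K/W; Q = 42.5/1.663 = 25.6 W/m.

increases: 25.4 → 25.6 W/m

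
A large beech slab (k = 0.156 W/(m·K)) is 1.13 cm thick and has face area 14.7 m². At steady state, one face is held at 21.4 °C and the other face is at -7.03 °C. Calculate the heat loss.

Q = kA·ΔT/L = 0.156 × 14.7 × |21.4 °C − -7.03 °C| / 0.0113 = 5770 W

Q = 5770 W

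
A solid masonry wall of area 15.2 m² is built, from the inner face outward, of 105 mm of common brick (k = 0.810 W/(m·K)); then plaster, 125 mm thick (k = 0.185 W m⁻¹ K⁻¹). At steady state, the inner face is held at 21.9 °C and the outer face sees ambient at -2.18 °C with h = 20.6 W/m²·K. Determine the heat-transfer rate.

Q = 429 W

Resistance network (inner→outer):
  R_common brick = L/(kA) = 0.105/(0.810·15.2) = 0.008528 K/W
  R_plaster = L/(kA) = 0.125/(0.185·15.2) = 0.04445 K/W
  R_conv,out = 1/(hA) = 1/(20.6·15.2) = 0.003194 K/W
ΣR = 0.008528 + 0.04445 + 0.003194 = 0.05617 K/W
Q = ΔT/ΣR = (21.9 °C − -2.18 °C)/0.05617 = 429 W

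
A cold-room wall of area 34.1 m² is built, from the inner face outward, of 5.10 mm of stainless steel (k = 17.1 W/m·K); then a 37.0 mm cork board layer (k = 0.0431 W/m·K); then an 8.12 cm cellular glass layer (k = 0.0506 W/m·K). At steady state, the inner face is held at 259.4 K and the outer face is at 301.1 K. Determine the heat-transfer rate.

Q = 577 W

Treat each layer as a resistance in series:
  R_stainless steel = L/(kA) = 0.00510/(17.1·34.1) = 8.746×10^-6 K/W
  R_cork board = L/(kA) = 0.0370/(0.0431·34.1) = 0.02518 K/W
  R_cellular glass = L/(kA) = 0.0812/(0.0506·34.1) = 0.04706 K/W
ΣR = 8.746×10^-6 + 0.02518 + 0.04706 = 0.07225 K/W
Q = ΔT/ΣR = (259.4 K − 301.1 K)/0.07225 = -577 W
(Negative Q ⇒ heat flows inward; heat gain = 577 W.)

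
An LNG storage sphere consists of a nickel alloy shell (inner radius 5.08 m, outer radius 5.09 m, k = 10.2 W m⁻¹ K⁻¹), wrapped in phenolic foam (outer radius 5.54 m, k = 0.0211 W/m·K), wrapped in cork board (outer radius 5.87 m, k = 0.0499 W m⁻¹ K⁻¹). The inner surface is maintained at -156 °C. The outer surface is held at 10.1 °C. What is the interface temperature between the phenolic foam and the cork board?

T = -25.1 °C

Treat each layer as a resistance in series:
  R_nickel alloy = (1/5.08 − 1/5.09)/(4πk) = 3.867×10^-4/(4π·10.2) = 3.017×10^-6 K/W
  R_phenolic foam = (1/5.09 − 1/5.54)/(4πk) = 0.01596/(4π·0.0211) = 0.06019 K/W
  R_cork board = (1/5.54 − 1/5.87)/(4πk) = 0.01015/(4π·0.0499) = 0.01618 K/W
ΣR = 3.017×10^-6 + 0.06019 + 0.01618 = 0.07637 K/W
Q = ΔT/ΣR = (-156 °C − 10.1 °C)/0.07637 = -2175 W
From the inner boundary to the phenolic foam/cork board interface, ΣR_partial = 0.06019 K/W.
T_interface = T_in − Q·ΣR_partial = -156 °C − (-2175)(0.06019) = -25.1 °C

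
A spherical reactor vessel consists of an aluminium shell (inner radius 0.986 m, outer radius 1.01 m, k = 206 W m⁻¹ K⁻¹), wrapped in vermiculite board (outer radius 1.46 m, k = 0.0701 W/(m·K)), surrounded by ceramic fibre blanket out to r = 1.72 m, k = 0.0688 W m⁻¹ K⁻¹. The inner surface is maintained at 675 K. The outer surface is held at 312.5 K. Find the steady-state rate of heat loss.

Q = 778 W

Series thermal resistances, inner to outer:
  R_aluminium = (1/0.986 − 1/1.01)/(4πk) = 0.02410/(4π·206) = 9.310×10^-6 K/W
  R_vermiculite board = (1/1.01 − 1/1.46)/(4πk) = 0.3052/(4π·0.0701) = 0.3464 K/W
  R_ceramic fibre blanket = (1/1.46 − 1/1.72)/(4πk) = 0.1035/(4π·0.0688) = 0.1198 K/W
ΣR = 9.310×10^-6 + 0.3464 + 0.1198 = 0.4662 K/W
Q = ΔT/ΣR = (675 K − 312.5 K)/0.4662 = 778 W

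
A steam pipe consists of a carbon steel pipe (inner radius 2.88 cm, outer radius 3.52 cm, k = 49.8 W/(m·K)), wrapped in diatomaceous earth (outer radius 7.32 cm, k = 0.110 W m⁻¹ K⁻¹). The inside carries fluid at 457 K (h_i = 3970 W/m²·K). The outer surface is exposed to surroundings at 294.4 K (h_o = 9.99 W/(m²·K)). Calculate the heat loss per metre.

Treat each layer as a resistance in series:
  R'_conv,in = 1/(2πr h) = 1/(2π·0.0288·3970) = 0.001392 m·K/W
  R'_carbon steel = ln(0.0352/0.0288)/(2πk) = 0.2007/(2π·49.8) = 6.413×10^-4 m·K/W
  R'_diatomaceous earth = ln(0.0732/0.0352)/(2πk) = 0.7321/(2π·0.110) = 1.059 m·K/W
  R'_conv,out = 1/(2πr h) = 1/(2π·0.0732·9.99) = 0.2176 m·K/W
ΣR = 0.001392 + 6.413×10^-4 + 1.059 + 0.2176 = 1.279 m·K/W
Q' = ΔT/ΣR = (457 K − 294.4 K)/1.279 = 127 W/m

Q' = 127 W/m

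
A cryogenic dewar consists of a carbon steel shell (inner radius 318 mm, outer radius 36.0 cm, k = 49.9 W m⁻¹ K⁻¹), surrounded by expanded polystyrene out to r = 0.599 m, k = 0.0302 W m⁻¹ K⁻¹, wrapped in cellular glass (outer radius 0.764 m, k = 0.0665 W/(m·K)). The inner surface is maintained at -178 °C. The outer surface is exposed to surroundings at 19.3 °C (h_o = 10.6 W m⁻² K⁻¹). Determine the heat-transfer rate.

Q = 58.6 W

Treat each layer as a resistance in series:
  R_carbon steel = (1/0.318 − 1/0.360)/(4πk) = 0.3669/(4π·49.9) = 5.851×10^-4 K/W
  R_expanded polystyrene = (1/0.360 − 1/0.599)/(4πk) = 1.108/(4π·0.0302) = 2.920 K/W
  R_cellular glass = (1/0.599 − 1/0.764)/(4πk) = 0.3605/(4π·0.0665) = 0.4315 K/W
  R_conv,out = 1/(4πr²h) = 1/(4π·0.764²·10.6) = 0.01286 K/W
ΣR = 5.851×10^-4 + 2.920 + 0.4315 + 0.01286 = 3.365 K/W
Q = ΔT/ΣR = (-178 °C − 19.3 °C)/3.365 = -58.6 W
(Negative Q ⇒ heat flows inward; heat gain = 58.6 W.)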